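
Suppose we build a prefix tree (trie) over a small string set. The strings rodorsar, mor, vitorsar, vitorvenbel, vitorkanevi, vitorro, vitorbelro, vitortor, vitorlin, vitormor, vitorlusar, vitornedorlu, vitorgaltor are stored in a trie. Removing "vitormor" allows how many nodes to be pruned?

3

Walk "vitormor" from the leaf back toward the root, removing each node that no remaining word uses.
The suffix "mor" (3 nodes) is used only by "vitormor"; the node for "vitor" still has the child "s", so pruning stops there.
Nodes removed: 3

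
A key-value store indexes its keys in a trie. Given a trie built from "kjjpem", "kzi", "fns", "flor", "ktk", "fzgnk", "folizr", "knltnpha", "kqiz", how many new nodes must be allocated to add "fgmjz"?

4

"f" is already a path in the trie; the remaining "gmjz" must be added.
So 5 − 1 = 4 new nodes.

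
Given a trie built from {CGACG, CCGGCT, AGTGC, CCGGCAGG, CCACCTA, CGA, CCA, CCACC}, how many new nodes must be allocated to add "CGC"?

1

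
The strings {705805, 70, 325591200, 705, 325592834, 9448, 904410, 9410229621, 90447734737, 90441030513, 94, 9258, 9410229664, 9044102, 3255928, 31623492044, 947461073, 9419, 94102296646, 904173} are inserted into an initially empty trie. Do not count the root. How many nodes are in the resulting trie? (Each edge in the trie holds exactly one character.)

For each word, the new-node count is its length minus the longest prefix already in the trie:
  "705805" → 6 new (7, 0, 5, 8, 0, 5)
  "70" → prefix "70" already present; 0 new (none)
  "325591200" → 9 new (3, 2, 5, 5, 9, 1, 2, 0, 0)
  "705" → prefix "705" already present; 0 new (none)
  "325592834" → prefix "32559" already present; 4 new (2, 8, 3, 4)
  "9448" → 4 new (9, 4, 4, 8)
  "904410" → prefix "9" already present; 5 new (0, 4, 4, 1, 0)
  "9410229621" → prefix "94" already present; 8 new (1, 0, 2, 2, 9, 6, 2, 1)
  "90447734737" → prefix "9044" already present; 7 new (7, 7, 3, 4, 7, 3, 7)
  "90441030513" → prefix "904410" already present; 5 new (3, 0, 5, 1, 3)
  "94" → prefix "94" already present; 0 new (none)
  "9258" → prefix "9" already present; 3 new (2, 5, 8)
  "9410229664" → prefix "94102296" already present; 2 new (6, 4)
  "9044102" → prefix "904410" already present; 1 new (2)
  "3255928" → prefix "3255928" already present; 0 new (none)
  "31623492044" → prefix "3" already present; 10 new (1, 6, 2, 3, 4, 9, 2, 0, 4, 4)
  "947461073" → prefix "94" already present; 7 new (7, 4, 6, 1, 0, 7, 3)
  "9419" → prefix "941" already present; 1 new (9)
  "94102296646" → prefix "9410229664" already present; 1 new (6)
  "904173" → prefix "904" already present; 3 new (1, 7, 3)
Total nodes = 6 + 0 + 9 + 0 + 4 + 4 + 5 + 8 + 7 + 5 + 0 + 3 + 2 + 1 + 0 + 10 + 7 + 1 + 1 + 3 = 76

76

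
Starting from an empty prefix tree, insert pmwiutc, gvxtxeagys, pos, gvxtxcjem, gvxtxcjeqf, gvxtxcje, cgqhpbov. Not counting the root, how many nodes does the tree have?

Trace insertions, counting only characters that open a new branch:
  "pmwiutc" → 7 new (p, m, w, i, u, t, c)
  "gvxtxeagys" → 10 new (g, v, x, t, x, e, a, g, y, s)
  "pos" → prefix "p" already present; 2 new (o, s)
  "gvxtxcjem" → prefix "gvxtx" already present; 4 new (c, j, e, m)
  "gvxtxcjeqf" → prefix "gvxtxcje" already present; 2 new (q, f)
  "gvxtxcje" → prefix "gvxtxcje" already present; 0 new (none)
  "cgqhpbov" → 8 new (c, g, q, h, p, b, o, v)
Total nodes = 7 + 10 + 2 + 4 + 2 + 0 + 8 = 33

33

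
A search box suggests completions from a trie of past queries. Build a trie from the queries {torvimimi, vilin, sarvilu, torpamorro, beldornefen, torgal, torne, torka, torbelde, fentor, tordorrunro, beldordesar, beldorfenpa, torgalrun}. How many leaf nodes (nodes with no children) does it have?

13

Leaves are exactly the stored words that no other stored word extends.
Those words: "beldordesar", "beldorfenpa", "beldornefen", "fentor", "sarvilu", "torbelde", "tordorrunro", "torgalrun", "torka", "torne", "torpamorro", "torvimimi", "vilin"
Leaf count: 13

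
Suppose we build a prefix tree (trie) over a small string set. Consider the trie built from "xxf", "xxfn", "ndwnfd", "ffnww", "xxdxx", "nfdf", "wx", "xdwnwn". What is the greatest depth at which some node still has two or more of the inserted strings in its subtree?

3

Look for the deepest trie node that still has at least two words in its subtree.
"xxf" and "xxfn" agree on "xxf" (3 characters) before diverging; nothing deeper is shared.
Longest shared-prefix length: 3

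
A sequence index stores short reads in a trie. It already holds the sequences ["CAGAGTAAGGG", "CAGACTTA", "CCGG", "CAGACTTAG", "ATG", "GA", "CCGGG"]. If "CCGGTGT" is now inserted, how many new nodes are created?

3

The longest prefix of "CCGGTGT" already in the trie is "CCGG" (length 4).
Each of the 3 remaining characters creates one node.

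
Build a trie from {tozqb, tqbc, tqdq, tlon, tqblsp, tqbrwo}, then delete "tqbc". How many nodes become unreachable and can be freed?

1

A node on "tqbc"'s path can go only if nothing else ends at it or branches off below it.
The suffix "c" (1 node) is used only by "tqbc"; the node for "tqb" still has the child "l", so pruning stops there.
Nodes removed: 1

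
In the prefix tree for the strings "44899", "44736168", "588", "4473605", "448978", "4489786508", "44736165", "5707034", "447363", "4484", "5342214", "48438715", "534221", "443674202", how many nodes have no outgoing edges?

12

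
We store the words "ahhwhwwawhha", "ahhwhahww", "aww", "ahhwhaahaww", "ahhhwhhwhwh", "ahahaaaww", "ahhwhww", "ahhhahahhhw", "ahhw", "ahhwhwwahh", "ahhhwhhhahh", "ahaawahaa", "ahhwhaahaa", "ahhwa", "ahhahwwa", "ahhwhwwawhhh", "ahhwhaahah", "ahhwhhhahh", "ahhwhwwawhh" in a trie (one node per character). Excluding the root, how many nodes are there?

71

Trace insertions, counting only characters that open a new branch:
  "ahhwhwwawhha" → 12 new (a, h, h, w, h, w, w, a, w, h, h, a)
  "ahhwhahww" → prefix "ahhwh" already present; 4 new (a, h, w, w)
  "aww" → prefix "a" already present; 2 new (w, w)
  "ahhwhaahaww" → prefix "ahhwha" already present; 5 new (a, h, a, w, w)
  "ahhhwhhwhwh" → prefix "ahh" already present; 8 new (h, w, h, h, w, h, w, h)
  "ahahaaaww" → prefix "ah" already present; 7 new (a, h, a, a, a, w, w)
  "ahhwhww" → prefix "ahhwhww" already present; 0 new (none)
  "ahhhahahhhw" → prefix "ahhh" already present; 7 new (a, h, a, h, h, h, w)
  "ahhw" → prefix "ahhw" already present; 0 new (none)
  "ahhwhwwahh" → prefix "ahhwhwwa" already present; 2 new (h, h)
  "ahhhwhhhahh" → prefix "ahhhwhh" already present; 4 new (h, a, h, h)
  "ahaawahaa" → prefix "aha" already present; 6 new (a, w, a, h, a, a)
  "ahhwhaahaa" → prefix "ahhwhaaha" already present; 1 new (a)
  "ahhwa" → prefix "ahhw" already present; 1 new (a)
  "ahhahwwa" → prefix "ahh" already present; 5 new (a, h, w, w, a)
  "ahhwhwwawhhh" → prefix "ahhwhwwawhh" already present; 1 new (h)
  "ahhwhaahah" → prefix "ahhwhaaha" already present; 1 new (h)
  "ahhwhhhahh" → prefix "ahhwh" already present; 5 new (h, h, a, h, h)
  "ahhwhwwawhh" → prefix "ahhwhwwawhh" already present; 0 new (none)
Total nodes = 12 + 4 + 2 + 5 + 8 + 7 + 0 + 7 + 0 + 2 + 4 + 6 + 1 + 1 + 5 + 1 + 1 + 5 + 0 = 71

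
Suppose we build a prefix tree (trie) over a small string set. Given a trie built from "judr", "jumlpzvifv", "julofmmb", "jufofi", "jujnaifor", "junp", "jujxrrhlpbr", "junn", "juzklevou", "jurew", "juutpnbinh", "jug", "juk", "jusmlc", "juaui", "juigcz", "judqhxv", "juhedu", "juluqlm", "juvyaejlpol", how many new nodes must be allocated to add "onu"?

No existing word starts with "o", so every character of "onu" needs a new node.
3 − 0 = 3 new nodes.

3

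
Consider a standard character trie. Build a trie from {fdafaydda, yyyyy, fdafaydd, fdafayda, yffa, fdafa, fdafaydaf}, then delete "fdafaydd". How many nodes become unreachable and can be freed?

A node on "fdafaydd"'s path can go only if nothing else ends at it or branches off below it.
Every node on "fdafaydd" is still needed (e.g. by "fdafaydda"), so nothing is freed.
Nodes removed: 0

0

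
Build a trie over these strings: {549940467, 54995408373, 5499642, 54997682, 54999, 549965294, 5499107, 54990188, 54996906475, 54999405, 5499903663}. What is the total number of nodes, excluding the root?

49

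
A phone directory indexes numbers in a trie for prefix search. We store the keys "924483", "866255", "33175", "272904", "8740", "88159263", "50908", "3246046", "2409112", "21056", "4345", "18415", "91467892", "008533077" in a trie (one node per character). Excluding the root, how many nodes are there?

Insert word by word; a character creates a node only if that edge doesn't already exist:
  "924483" → 6 new (9, 2, 4, 4, 8, 3)
  "866255" → 6 new (8, 6, 6, 2, 5, 5)
  "33175" → 5 new (3, 3, 1, 7, 5)
  "272904" → 6 new (2, 7, 2, 9, 0, 4)
  "8740" → prefix "8" already present; 3 new (7, 4, 0)
  "88159263" → prefix "8" already present; 7 new (8, 1, 5, 9, 2, 6, 3)
  "50908" → 5 new (5, 0, 9, 0, 8)
  "3246046" → prefix "3" already present; 6 new (2, 4, 6, 0, 4, 6)
  "2409112" → prefix "2" already present; 6 new (4, 0, 9, 1, 1, 2)
  "21056" → prefix "2" already present; 4 new (1, 0, 5, 6)
  "4345" → 4 new (4, 3, 4, 5)
  "18415" → 5 new (1, 8, 4, 1, 5)
  "91467892" → prefix "9" already present; 7 new (1, 4, 6, 7, 8, 9, 2)
  "008533077" → 9 new (0, 0, 8, 5, 3, 3, 0, 7, 7)
Total nodes = 6 + 6 + 5 + 6 + 3 + 7 + 5 + 6 + 6 + 4 + 4 + 5 + 7 + 9 = 79

79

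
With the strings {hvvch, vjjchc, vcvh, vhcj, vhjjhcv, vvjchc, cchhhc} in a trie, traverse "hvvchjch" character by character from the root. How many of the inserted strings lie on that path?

Check each prefix of "hvvchjch" against the stored set — each match is an end-marker on the path.
Prefixes of the query that are stored words: "hvvch"
Count: 1

1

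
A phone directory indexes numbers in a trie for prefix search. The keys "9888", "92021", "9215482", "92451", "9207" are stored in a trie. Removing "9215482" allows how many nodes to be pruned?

5

After clearing the end-marker at "9215482", prune upward until reaching a node still needed by another word.
The suffix "15482" (5 nodes) is used only by "9215482"; the node for "92" still has the child "0", so pruning stops there.
Nodes removed: 5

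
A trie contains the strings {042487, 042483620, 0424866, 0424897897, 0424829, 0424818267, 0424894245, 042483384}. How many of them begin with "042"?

8

Traverse to the node for "042", then collect every word in that subtree.
Words under "042": 0424818267, 0424829, 042483384, 042483620, 0424866, 042487, 0424894245, 0424897897
Count: 8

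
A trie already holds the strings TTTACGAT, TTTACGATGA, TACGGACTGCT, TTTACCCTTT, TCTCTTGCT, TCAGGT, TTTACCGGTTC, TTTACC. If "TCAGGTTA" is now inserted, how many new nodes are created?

2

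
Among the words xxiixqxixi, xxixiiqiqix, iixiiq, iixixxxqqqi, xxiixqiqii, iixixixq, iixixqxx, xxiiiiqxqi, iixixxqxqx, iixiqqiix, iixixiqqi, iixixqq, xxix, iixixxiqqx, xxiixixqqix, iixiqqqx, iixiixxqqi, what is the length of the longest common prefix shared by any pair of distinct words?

Look for the deepest trie node that still has at least two words in its subtree.
e.g. "iixiqqiix" and "iixiqqqx" share the prefix "iixiqq" of length 6; no pair shares a longer one.
Longest shared-prefix length: 6

6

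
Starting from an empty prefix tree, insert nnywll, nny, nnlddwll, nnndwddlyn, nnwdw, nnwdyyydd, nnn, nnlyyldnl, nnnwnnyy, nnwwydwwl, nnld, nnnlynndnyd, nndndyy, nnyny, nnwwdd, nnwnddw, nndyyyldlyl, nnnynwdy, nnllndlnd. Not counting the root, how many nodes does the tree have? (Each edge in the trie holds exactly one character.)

Insert word by word; a character creates a node only if that edge doesn't already exist:
  "nnywll" → 6 new (n, n, y, w, l, l)
  "nny" → prefix "nny" already present; 0 new (none)
  "nnlddwll" → prefix "nn" already present; 6 new (l, d, d, w, l, l)
  "nnndwddlyn" → prefix "nn" already present; 8 new (n, d, w, d, d, l, y, n)
  "nnwdw" → prefix "nn" already present; 3 new (w, d, w)
  "nnwdyyydd" → prefix "nnwd" already present; 5 new (y, y, y, d, d)
  "nnn" → prefix "nnn" already present; 0 new (none)
  "nnlyyldnl" → prefix "nnl" already present; 6 new (y, y, l, d, n, l)
  "nnnwnnyy" → prefix "nnn" already present; 5 new (w, n, n, y, y)
  "nnwwydwwl" → prefix "nnw" already present; 6 new (w, y, d, w, w, l)
  "nnld" → prefix "nnld" already present; 0 new (none)
  "nnnlynndnyd" → prefix "nnn" already present; 8 new (l, y, n, n, d, n, y, d)
  "nndndyy" → prefix "nn" already present; 5 new (d, n, d, y, y)
  "nnyny" → prefix "nny" already present; 2 new (n, y)
  "nnwwdd" → prefix "nnww" already present; 2 new (d, d)
  "nnwnddw" → prefix "nnw" already present; 4 new (n, d, d, w)
  "nndyyyldlyl" → prefix "nnd" already present; 8 new (y, y, y, l, d, l, y, l)
  "nnnynwdy" → prefix "nnn" already present; 5 new (y, n, w, d, y)
  "nnllndlnd" → prefix "nnl" already present; 6 new (l, n, d, l, n, d)
Total nodes = 6 + 0 + 6 + 8 + 3 + 5 + 0 + 6 + 5 + 6 + 0 + 8 + 5 + 2 + 2 + 4 + 8 + 5 + 6 = 85

85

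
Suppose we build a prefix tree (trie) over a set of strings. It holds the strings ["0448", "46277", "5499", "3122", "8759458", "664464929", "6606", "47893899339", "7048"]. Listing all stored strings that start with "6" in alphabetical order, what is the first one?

Words with prefix "6", in lexicographic order: "6606", "664464929"
The 1st is 6606.

6606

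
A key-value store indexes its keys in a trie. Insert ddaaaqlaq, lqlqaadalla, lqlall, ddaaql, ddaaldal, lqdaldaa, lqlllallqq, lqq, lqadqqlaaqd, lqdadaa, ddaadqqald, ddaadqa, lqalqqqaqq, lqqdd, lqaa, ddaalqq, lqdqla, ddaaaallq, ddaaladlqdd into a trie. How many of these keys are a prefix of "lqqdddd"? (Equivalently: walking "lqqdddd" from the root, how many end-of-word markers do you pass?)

Walk "lqqdddd" from the root; an end-of-word marker is hit whenever a stored word is a prefix of "lqqdddd".
Prefixes of the query that are stored words: "lqq", "lqqdd"
Count: 2

2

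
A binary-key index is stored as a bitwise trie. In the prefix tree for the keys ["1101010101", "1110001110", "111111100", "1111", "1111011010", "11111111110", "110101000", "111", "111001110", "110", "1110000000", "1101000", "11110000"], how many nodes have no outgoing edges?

10

A leaf is a node with no children — equivalently, the end of a word that is not a proper prefix of any other stored word.
Those words: "1101000", "110101000", "1101010101", "1110000000", "1110001110", "111001110", "11110000", "1111011010", "111111100", "11111111110"
Leaf count: 10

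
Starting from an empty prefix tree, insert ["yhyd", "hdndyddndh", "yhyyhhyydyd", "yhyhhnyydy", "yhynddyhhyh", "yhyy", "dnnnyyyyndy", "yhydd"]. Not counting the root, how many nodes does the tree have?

Trace insertions, counting only characters that open a new branch:
  "yhyd" → 4 new (y, h, y, d)
  "hdndyddndh" → 10 new (h, d, n, d, y, d, d, n, d, h)
  "yhyyhhyydyd" → prefix "yhy" already present; 8 new (y, h, h, y, y, d, y, d)
  "yhyhhnyydy" → prefix "yhy" already present; 7 new (h, h, n, y, y, d, y)
  "yhynddyhhyh" → prefix "yhy" already present; 8 new (n, d, d, y, h, h, y, h)
  "yhyy" → prefix "yhyy" already present; 0 new (none)
  "dnnnyyyyndy" → 11 new (d, n, n, n, y, y, y, y, n, d, y)
  "yhydd" → prefix "yhyd" already present; 1 new (d)
Total nodes = 4 + 10 + 8 + 7 + 8 + 0 + 11 + 1 = 49

49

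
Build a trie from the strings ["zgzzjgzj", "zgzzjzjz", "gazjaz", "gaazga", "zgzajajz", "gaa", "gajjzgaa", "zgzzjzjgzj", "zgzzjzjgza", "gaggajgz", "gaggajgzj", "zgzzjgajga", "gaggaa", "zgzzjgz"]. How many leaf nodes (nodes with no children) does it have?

11

Leaves are exactly the stored words that no other stored word extends.
Those words: "gaazga", "gaggaa", "gaggajgzj", "gajjzgaa", "gazjaz", "zgzajajz", "zgzzjgajga", "zgzzjgzj", "zgzzjzjgza", "zgzzjzjgzj", "zgzzjzjz"
Leaf count: 11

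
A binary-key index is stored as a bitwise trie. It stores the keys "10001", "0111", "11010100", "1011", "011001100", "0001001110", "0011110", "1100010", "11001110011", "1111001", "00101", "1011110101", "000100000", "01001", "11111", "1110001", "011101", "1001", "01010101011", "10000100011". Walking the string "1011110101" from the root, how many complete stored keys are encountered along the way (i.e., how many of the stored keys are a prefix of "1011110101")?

2

Walk "1011110101" from the root; an end-of-word marker is hit whenever a stored word is a prefix of "1011110101".
Prefixes of the query that are stored words: "1011", "1011110101"
Count: 2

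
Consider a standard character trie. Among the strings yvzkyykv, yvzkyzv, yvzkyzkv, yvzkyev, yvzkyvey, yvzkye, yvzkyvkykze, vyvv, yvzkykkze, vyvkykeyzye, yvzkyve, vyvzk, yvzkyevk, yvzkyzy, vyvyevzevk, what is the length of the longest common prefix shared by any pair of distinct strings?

Look for the deepest trie node that still has at least two words in its subtree.
e.g. "yvzkyev" and "yvzkyevk" share the prefix "yvzkyev" of length 7; no pair shares a longer one.
Longest shared-prefix length: 7

7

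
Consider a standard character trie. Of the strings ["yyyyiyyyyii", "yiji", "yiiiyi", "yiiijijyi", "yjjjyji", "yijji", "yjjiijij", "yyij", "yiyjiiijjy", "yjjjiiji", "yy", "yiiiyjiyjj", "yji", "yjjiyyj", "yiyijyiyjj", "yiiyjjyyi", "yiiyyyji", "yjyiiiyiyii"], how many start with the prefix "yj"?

6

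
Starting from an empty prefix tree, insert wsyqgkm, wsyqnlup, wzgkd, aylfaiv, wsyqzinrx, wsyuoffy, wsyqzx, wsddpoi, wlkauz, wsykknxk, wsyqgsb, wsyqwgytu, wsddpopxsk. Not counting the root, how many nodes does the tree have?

For each word, the new-node count is its length minus the longest prefix already in the trie:
  "wsyqgkm" → 7 new (w, s, y, q, g, k, m)
  "wsyqnlup" → prefix "wsyq" already present; 4 new (n, l, u, p)
  "wzgkd" → prefix "w" already present; 4 new (z, g, k, d)
  "aylfaiv" → 7 new (a, y, l, f, a, i, v)
  "wsyqzinrx" → prefix "wsyq" already present; 5 new (z, i, n, r, x)
  "wsyuoffy" → prefix "wsy" already present; 5 new (u, o, f, f, y)
  "wsyqzx" → prefix "wsyqz" already present; 1 new (x)
  "wsddpoi" → prefix "ws" already present; 5 new (d, d, p, o, i)
  "wlkauz" → prefix "w" already present; 5 new (l, k, a, u, z)
  "wsykknxk" → prefix "wsy" already present; 5 new (k, k, n, x, k)
  "wsyqgsb" → prefix "wsyqg" already present; 2 new (s, b)
  "wsyqwgytu" → prefix "wsyq" already present; 5 new (w, g, y, t, u)
  "wsddpopxsk" → prefix "wsddpo" already present; 4 new (p, x, s, k)
Total nodes = 7 + 4 + 4 + 7 + 5 + 5 + 1 + 5 + 5 + 5 + 2 + 5 + 4 = 59

59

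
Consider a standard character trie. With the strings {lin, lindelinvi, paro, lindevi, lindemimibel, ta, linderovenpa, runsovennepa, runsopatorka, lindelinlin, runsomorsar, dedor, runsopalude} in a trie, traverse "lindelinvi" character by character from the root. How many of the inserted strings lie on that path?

2

Walk "lindelinvi" from the root; an end-of-word marker is hit whenever a stored word is a prefix of "lindelinvi".
Prefixes of the query that are stored words: "lin", "lindelinvi"
Count: 2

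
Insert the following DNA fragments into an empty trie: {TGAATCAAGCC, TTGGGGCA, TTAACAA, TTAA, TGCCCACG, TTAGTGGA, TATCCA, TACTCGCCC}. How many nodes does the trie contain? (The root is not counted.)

Trace insertions, counting only characters that open a new branch:
  "TGAATCAAGCC" → 11 new (T, G, A, A, T, C, A, A, G, C, C)
  "TTGGGGCA" → prefix "T" already present; 7 new (T, G, G, G, G, C, A)
  "TTAACAA" → prefix "TT" already present; 5 new (A, A, C, A, A)
  "TTAA" → prefix "TTAA" already present; 0 new (none)
  "TGCCCACG" → prefix "TG" already present; 6 new (C, C, C, A, C, G)
  "TTAGTGGA" → prefix "TTA" already present; 5 new (G, T, G, G, A)
  "TATCCA" → prefix "T" already present; 5 new (A, T, C, C, A)
  "TACTCGCCC" → prefix "TA" already present; 7 new (C, T, C, G, C, C, C)
Total nodes = 11 + 7 + 5 + 0 + 6 + 5 + 5 + 7 = 46

46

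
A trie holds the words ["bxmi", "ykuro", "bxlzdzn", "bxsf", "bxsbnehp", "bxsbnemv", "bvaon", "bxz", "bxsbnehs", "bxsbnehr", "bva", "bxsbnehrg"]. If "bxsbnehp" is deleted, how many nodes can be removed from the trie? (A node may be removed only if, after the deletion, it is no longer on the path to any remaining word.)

1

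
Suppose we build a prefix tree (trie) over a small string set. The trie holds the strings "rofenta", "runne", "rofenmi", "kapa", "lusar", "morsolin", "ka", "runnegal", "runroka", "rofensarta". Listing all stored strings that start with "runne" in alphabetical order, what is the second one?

runnegal

Words with prefix "runne", in lexicographic order: "runne", "runnegal"
The 2nd is runnegal.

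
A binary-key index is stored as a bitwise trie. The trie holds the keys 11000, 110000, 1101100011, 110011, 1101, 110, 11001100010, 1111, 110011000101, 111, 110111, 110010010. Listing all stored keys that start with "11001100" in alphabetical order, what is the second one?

110011000101

DFS of the "11001100" subtree visits, in order: "11001100010", "110011000101"
Position 2: 110011000101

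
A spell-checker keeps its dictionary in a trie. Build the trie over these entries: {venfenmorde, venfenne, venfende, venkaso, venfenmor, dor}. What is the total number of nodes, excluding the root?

22

Trie structure (* marks end of a word):
(root)
├─ d
│  └─ o
│     └─ r *
└─ v
   └─ e
      └─ n
         ├─ f
         │  └─ e
         │     └─ n
         │        ├─ d
         │        │  └─ e *
         │        ├─ m
         │        │  └─ o
         │        │     └─ r *
         │        │        └─ d
         │        │           └─ e *
         │        └─ n
         │           └─ e *
         └─ k
            └─ a
               └─ s
                  └─ o *
Counting every labelled node above: 22.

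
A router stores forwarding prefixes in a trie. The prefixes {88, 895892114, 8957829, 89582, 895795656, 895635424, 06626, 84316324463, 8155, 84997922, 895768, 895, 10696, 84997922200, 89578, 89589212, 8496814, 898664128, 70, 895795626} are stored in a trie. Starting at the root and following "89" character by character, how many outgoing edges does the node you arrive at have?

The children of the "89" node are the distinct next characters among strings starting with "89".
Characters that immediately follow "89" among the stored strings: {5, 8}.
That node has 2 child edges.

2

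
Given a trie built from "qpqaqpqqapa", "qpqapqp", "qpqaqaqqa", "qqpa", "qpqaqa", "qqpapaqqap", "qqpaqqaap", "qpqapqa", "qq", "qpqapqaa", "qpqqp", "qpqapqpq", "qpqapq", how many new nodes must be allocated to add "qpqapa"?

1

Walking "qpqapa" from the root, the first 5 characters ("qpqap") follow existing edges; "a" is the first miss.
Each of the 1 remaining characters creates one node.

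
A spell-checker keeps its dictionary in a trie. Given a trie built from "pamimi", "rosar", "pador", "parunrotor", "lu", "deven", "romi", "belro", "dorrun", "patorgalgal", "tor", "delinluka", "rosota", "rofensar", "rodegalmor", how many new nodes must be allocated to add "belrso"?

Walking "belrso" from the root, the first 4 characters ("belr") follow existing edges; "s" is the first miss.
Each of the 2 remaining characters creates one node.

2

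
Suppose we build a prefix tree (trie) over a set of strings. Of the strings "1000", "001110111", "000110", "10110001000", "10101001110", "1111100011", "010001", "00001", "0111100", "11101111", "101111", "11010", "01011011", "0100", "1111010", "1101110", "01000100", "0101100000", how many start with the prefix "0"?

Filter for entries beginning with "0":
Words under "0": 00001, 000110, 001110111, 0100, 010001, 01000100, 0101100000, 01011011, 0111100
Count: 9

9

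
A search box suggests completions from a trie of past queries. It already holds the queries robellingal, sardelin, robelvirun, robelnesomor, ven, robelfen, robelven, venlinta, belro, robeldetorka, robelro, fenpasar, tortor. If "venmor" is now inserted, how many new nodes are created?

3

Walking "venmor" from the root, the first 3 characters ("ven") follow existing edges; "m" is the first miss.
Each of the 3 remaining characters creates one node.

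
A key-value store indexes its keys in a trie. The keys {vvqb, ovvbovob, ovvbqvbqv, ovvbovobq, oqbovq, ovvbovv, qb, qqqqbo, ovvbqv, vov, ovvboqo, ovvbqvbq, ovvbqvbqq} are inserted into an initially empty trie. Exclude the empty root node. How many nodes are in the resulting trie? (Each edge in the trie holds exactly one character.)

Count nodes per top-level branch (shared prefixes stored once):
  'o'-branch (oqbovq, ovvboqo, ovvbovob, ovvbovobq, ovvbovv, ovvbqv, ovvbqvbq, ovvbqvbqq, ovvbqvbqv): 23 nodes
  'q'-branch (qb, qqqqbo): 7 nodes
  'v'-branch (vov, vvqb): 6 nodes
Sum: 36

36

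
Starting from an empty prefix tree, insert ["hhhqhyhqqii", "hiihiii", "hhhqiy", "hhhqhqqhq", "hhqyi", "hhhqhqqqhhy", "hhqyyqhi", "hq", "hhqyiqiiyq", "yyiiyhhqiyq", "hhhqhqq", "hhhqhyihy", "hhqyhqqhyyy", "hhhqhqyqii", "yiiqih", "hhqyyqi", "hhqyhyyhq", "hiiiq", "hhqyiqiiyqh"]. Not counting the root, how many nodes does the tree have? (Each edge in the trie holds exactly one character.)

78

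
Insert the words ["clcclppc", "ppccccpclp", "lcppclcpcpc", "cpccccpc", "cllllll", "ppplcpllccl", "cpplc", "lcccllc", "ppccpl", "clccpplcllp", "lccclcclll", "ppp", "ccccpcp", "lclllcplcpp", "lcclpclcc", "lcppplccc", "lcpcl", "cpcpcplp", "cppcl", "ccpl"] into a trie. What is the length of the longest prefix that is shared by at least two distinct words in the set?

5

The deepest shared node is where two words last agree before diverging.
"lccclcclll" and "lcccllc" agree on "lcccl" (5 characters) before diverging; nothing deeper is shared.
Longest shared-prefix length: 5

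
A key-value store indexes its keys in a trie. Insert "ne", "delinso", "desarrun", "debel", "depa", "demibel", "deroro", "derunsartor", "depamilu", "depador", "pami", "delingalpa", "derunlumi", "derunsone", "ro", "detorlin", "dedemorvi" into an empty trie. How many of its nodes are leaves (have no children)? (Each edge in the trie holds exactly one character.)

16

Leaves are exactly the stored words that no other stored word extends.
Those words: "debel", "dedemorvi", "delingalpa", "delinso", "demibel", "depador", "depamilu", "deroro", "derunlumi", "derunsartor", "derunsone", "desarrun", "detorlin", "ne", "pami", "ro"
Leaf count: 16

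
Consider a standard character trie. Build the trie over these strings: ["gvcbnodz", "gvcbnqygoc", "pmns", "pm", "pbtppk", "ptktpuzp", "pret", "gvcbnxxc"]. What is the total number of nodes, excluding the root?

35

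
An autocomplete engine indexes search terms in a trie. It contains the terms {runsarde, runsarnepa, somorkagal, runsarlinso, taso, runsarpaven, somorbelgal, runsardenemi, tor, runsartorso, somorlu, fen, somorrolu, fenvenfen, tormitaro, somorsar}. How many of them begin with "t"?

3

Filter for entries beginning with "t":
Words under "t": taso, tor, tormitaro
Count: 3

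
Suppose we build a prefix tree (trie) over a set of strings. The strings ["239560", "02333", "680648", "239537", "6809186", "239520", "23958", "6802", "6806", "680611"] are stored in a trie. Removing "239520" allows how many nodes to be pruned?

Walk "239520" from the leaf back toward the root, removing each node that no remaining word uses.
The suffix "20" (2 nodes) is used only by "239520"; the node for "2395" still has the child "6", so pruning stops there.
Nodes removed: 2

2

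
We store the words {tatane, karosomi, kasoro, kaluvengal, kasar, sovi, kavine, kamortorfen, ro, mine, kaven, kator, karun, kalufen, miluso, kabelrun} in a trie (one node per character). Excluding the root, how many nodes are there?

71

Insert word by word; a character creates a node only if that edge doesn't already exist:
  "tatane" → 6 new (t, a, t, a, n, e)
  "karosomi" → 8 new (k, a, r, o, s, o, m, i)
  "kasoro" → prefix "ka" already present; 4 new (s, o, r, o)
  "kaluvengal" → prefix "ka" already present; 8 new (l, u, v, e, n, g, a, l)
  "kasar" → prefix "kas" already present; 2 new (a, r)
  "sovi" → 4 new (s, o, v, i)
  "kavine" → prefix "ka" already present; 4 new (v, i, n, e)
  "kamortorfen" → prefix "ka" already present; 9 new (m, o, r, t, o, r, f, e, n)
  "ro" → 2 new (r, o)
  "mine" → 4 new (m, i, n, e)
  "kaven" → prefix "kav" already present; 2 new (e, n)
  "kator" → prefix "ka" already present; 3 new (t, o, r)
  "karun" → prefix "kar" already present; 2 new (u, n)
  "kalufen" → prefix "kalu" already present; 3 new (f, e, n)
  "miluso" → prefix "mi" already present; 4 new (l, u, s, o)
  "kabelrun" → prefix "ka" already present; 6 new (b, e, l, r, u, n)
Total nodes = 6 + 8 + 4 + 8 + 2 + 4 + 4 + 9 + 2 + 4 + 2 + 3 + 2 + 3 + 4 + 6 = 71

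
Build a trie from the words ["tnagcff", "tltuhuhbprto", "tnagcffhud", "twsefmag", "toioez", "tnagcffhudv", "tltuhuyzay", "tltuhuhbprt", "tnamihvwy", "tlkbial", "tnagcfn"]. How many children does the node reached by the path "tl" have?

2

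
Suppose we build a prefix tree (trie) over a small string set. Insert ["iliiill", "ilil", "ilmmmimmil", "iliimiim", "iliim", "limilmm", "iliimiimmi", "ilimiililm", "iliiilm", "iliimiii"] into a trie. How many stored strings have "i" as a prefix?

9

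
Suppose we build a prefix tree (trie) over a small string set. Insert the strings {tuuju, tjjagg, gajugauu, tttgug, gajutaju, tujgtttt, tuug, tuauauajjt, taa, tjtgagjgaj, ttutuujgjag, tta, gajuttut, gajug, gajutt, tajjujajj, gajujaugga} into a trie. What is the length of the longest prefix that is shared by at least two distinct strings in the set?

The deepest shared node is where two words last agree before diverging.
e.g. "gajutt" and "gajuttut" share the prefix "gajutt" of length 6; no pair shares a longer one.
Longest shared-prefix length: 6

6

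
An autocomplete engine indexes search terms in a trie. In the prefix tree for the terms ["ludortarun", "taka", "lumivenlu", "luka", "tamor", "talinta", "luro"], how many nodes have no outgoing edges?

A leaf is a node with no children — equivalently, the end of a word that is not a proper prefix of any other stored word.
Those words: "ludortarun", "luka", "lumivenlu", "luro", "taka", "talinta", "tamor"
Leaf count: 7

7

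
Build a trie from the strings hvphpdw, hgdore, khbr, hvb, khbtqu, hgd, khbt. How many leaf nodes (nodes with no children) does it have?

5

A leaf is a node with no children — equivalently, the end of a word that is not a proper prefix of any other stored word.
Those words: "hgdore", "hvb", "hvphpdw", "khbr", "khbtqu"
Leaf count: 5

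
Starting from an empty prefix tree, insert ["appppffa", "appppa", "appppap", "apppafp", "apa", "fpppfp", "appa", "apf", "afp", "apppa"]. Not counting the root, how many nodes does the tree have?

Trie structure (* marks end of a word):
(root)
├─ a
│  ├─ f
│  │  └─ p *
│  └─ p
│     ├─ a *
│     ├─ f *
│     └─ p
│        ├─ a *
│        └─ p
│           ├─ a *
│           │  └─ f
│           │     └─ p *
│           └─ p
│              ├─ a *
│              │  └─ p *
│              └─ f
│                 └─ f
│                    └─ a *
└─ f
   └─ p
      └─ p
         └─ p
            └─ f
               └─ p *
Counting every labelled node above: 24.

24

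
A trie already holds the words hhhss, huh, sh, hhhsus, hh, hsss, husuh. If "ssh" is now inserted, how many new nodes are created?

2

The longest prefix of "ssh" already in the trie is "s" (length 1).
New nodes needed: |"ssh"| − 1 = 3 − 1 = 2.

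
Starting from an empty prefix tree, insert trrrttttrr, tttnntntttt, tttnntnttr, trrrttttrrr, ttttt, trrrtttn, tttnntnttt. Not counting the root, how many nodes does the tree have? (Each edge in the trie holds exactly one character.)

25

For each word, the new-node count is its length minus the longest prefix already in the trie:
  "trrrttttrr" → 10 new (t, r, r, r, t, t, t, t, r, r)
  "tttnntntttt" → prefix "t" already present; 10 new (t, t, n, n, t, n, t, t, t, t)
  "tttnntnttr" → prefix "tttnntntt" already present; 1 new (r)
  "trrrttttrrr" → prefix "trrrttttrr" already present; 1 new (r)
  "ttttt" → prefix "ttt" already present; 2 new (t, t)
  "trrrtttn" → prefix "trrrttt" already present; 1 new (n)
  "tttnntnttt" → prefix "tttnntnttt" already present; 0 new (none)
Total nodes = 10 + 10 + 1 + 1 + 2 + 1 + 0 = 25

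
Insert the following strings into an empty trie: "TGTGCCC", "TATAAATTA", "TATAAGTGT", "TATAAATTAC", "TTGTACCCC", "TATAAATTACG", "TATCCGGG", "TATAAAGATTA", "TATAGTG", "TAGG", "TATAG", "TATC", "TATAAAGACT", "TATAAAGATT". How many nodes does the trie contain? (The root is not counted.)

Trace insertions, counting only characters that open a new branch:
  "TGTGCCC" → 7 new (T, G, T, G, C, C, C)
  "TATAAATTA" → prefix "T" already present; 8 new (A, T, A, A, A, T, T, A)
  "TATAAGTGT" → prefix "TATAA" already present; 4 new (G, T, G, T)
  "TATAAATTAC" → prefix "TATAAATTA" already present; 1 new (C)
  "TTGTACCCC" → prefix "T" already present; 8 new (T, G, T, A, C, C, C, C)
  "TATAAATTACG" → prefix "TATAAATTAC" already present; 1 new (G)
  "TATCCGGG" → prefix "TAT" already present; 5 new (C, C, G, G, G)
  "TATAAAGATTA" → prefix "TATAAA" already present; 5 new (G, A, T, T, A)
  "TATAGTG" → prefix "TATA" already present; 3 new (G, T, G)
  "TAGG" → prefix "TA" already present; 2 new (G, G)
  "TATAG" → prefix "TATAG" already present; 0 new (none)
  "TATC" → prefix "TATC" already present; 0 new (none)
  "TATAAAGACT" → prefix "TATAAAGA" already present; 2 new (C, T)
  "TATAAAGATT" → prefix "TATAAAGATT" already present; 0 new (none)
Total nodes = 7 + 8 + 4 + 1 + 8 + 1 + 5 + 5 + 3 + 2 + 0 + 0 + 2 + 0 = 46

46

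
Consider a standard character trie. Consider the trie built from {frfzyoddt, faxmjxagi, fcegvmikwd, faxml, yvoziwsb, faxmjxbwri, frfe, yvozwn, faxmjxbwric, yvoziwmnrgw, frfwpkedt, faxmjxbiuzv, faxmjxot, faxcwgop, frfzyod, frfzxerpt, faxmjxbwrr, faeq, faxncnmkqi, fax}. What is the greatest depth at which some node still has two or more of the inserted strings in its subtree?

10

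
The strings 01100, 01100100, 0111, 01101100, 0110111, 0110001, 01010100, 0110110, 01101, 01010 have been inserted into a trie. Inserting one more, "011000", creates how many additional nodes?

Every character of "011000" already lies on an existing path (it is a prefix of some stored word).
No new nodes are needed: 0.

0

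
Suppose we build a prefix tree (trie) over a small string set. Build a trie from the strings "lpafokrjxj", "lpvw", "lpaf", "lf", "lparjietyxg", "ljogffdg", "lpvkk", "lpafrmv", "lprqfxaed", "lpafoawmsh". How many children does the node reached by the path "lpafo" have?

Walk "lpafo" from the root, arriving at one node.
Characters that immediately follow "lpafo" among the stored strings: {a, k}.
That node has 2 child edges.

2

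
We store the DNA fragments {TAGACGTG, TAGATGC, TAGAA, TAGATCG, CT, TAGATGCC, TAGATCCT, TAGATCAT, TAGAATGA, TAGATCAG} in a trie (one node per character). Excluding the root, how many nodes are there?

25

Trie structure (* marks end of a word):
(root)
├─ C
│  └─ T *
└─ T
   └─ A
      └─ G
         └─ A
            ├─ A *
            │  └─ T
            │     └─ G
            │        └─ A *
            ├─ C
            │  └─ G
            │     └─ T
            │        └─ G *
            └─ T
               ├─ C
               │  ├─ A
               │  │  ├─ G *
               │  │  └─ T *
               │  ├─ C
               │  │  └─ T *
               │  └─ G *
               └─ G
                  └─ C *
                     └─ C *
Counting every labelled node above: 25.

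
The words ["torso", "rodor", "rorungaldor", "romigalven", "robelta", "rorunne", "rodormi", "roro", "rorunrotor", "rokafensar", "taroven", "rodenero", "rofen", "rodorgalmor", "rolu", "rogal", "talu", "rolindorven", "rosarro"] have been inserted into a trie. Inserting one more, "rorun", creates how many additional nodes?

0

"rorun" is already a full path in the trie; only an end-marker is added.
No new nodes are needed: 0.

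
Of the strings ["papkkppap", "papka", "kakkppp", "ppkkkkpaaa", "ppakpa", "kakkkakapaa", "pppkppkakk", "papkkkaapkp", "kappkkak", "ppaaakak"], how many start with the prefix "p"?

7

Walk to "p"; the words in its subtree are exactly those with that prefix.
Words under "p": papka, papkkkaapkp, papkkppap, ppaaakak, ppakpa, ppkkkkpaaa, pppkppkakk
Count: 7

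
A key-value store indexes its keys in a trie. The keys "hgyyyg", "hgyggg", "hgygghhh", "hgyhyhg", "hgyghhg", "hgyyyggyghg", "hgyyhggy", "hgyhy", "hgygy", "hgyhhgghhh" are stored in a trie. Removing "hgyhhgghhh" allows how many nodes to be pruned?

6

A node on "hgyhhgghhh"'s path can go only if nothing else ends at it or branches off below it.
The suffix "hgghhh" (6 nodes) is used only by "hgyhhgghhh"; the node for "hgyh" still has the child "y", so pruning stops there.
Nodes removed: 6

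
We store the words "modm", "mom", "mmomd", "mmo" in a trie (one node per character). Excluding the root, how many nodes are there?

Trie structure (* marks end of a word):
(root)
└─ m
   ├─ m
   │  └─ o *
   │     └─ m
   │        └─ d *
   └─ o
      ├─ d
      │  └─ m *
      └─ m *
Counting every labelled node above: 9.

9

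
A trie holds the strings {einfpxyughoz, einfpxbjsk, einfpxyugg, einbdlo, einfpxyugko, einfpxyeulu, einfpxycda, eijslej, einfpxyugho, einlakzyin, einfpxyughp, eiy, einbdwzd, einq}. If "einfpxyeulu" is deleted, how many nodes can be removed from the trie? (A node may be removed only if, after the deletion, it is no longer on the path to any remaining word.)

4

Walk "einfpxyeulu" from the leaf back toward the root, removing each node that no remaining word uses.
The suffix "eulu" (4 nodes) is used only by "einfpxyeulu"; the node for "einfpxy" still has the child "u", so pruning stops there.
Nodes removed: 4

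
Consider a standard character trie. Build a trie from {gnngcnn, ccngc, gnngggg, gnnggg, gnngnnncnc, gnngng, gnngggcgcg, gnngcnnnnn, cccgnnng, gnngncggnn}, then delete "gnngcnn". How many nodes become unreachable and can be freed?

0

Walk "gnngcnn" from the leaf back toward the root, removing each node that no remaining word uses.
Every node on "gnngcnn" is still needed (e.g. by "gnngcnnnnn"), so nothing is freed.
Nodes removed: 0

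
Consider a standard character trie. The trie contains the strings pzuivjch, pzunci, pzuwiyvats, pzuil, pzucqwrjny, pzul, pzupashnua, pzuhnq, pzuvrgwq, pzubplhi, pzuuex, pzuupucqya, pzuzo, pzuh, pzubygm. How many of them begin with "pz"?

15

Walk to "pz"; the words in its subtree are exactly those with that prefix.
Matches: "pzubplhi", "pzubygm", "pzucqwrjny", "pzuh", "pzuhnq", "pzuil", "pzuivjch", "pzul", "pzunci", "pzupashnua", "pzuuex", "pzuupucqya", "pzuvrgwq", "pzuwiyvats", "pzuzo"
Count: 15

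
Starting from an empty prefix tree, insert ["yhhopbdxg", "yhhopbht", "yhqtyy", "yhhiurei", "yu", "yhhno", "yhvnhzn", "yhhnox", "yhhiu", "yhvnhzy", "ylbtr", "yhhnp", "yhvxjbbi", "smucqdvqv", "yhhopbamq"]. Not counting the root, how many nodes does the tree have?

52

For each word, the new-node count is its length minus the longest prefix already in the trie:
  "yhhopbdxg" → 9 new (y, h, h, o, p, b, d, x, g)
  "yhhopbht" → prefix "yhhopb" already present; 2 new (h, t)
  "yhqtyy" → prefix "yh" already present; 4 new (q, t, y, y)
  "yhhiurei" → prefix "yhh" already present; 5 new (i, u, r, e, i)
  "yu" → prefix "y" already present; 1 new (u)
  "yhhno" → prefix "yhh" already present; 2 new (n, o)
  "yhvnhzn" → prefix "yh" already present; 5 new (v, n, h, z, n)
  "yhhnox" → prefix "yhhno" already present; 1 new (x)
  "yhhiu" → prefix "yhhiu" already present; 0 new (none)
  "yhvnhzy" → prefix "yhvnhz" already present; 1 new (y)
  "ylbtr" → prefix "y" already present; 4 new (l, b, t, r)
  "yhhnp" → prefix "yhhn" already present; 1 new (p)
  "yhvxjbbi" → prefix "yhv" already present; 5 new (x, j, b, b, i)
  "smucqdvqv" → 9 new (s, m, u, c, q, d, v, q, v)
  "yhhopbamq" → prefix "yhhopb" already present; 3 new (a, m, q)
Total nodes = 9 + 2 + 4 + 5 + 1 + 2 + 5 + 1 + 0 + 1 + 4 + 1 + 5 + 9 + 3 = 52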